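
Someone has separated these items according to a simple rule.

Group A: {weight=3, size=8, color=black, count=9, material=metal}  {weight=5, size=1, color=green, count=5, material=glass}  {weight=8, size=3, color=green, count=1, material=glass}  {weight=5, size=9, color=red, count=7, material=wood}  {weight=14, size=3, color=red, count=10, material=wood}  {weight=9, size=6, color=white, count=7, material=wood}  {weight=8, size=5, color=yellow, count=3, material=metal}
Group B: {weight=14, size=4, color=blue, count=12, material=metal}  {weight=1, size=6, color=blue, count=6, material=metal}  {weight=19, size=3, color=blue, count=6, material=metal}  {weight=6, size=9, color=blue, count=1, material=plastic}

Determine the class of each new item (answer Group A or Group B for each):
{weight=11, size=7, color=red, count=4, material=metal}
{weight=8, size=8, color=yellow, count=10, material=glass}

Group A, Group A

The common property of the 'Group A' items is: color is not blue. No 'Group B' item has it.
{weight=11, size=7, color=red, count=4, material=metal}: Group A (color is red). {weight=8, size=8, color=yellow, count=10, material=glass}: Group A (color is yellow).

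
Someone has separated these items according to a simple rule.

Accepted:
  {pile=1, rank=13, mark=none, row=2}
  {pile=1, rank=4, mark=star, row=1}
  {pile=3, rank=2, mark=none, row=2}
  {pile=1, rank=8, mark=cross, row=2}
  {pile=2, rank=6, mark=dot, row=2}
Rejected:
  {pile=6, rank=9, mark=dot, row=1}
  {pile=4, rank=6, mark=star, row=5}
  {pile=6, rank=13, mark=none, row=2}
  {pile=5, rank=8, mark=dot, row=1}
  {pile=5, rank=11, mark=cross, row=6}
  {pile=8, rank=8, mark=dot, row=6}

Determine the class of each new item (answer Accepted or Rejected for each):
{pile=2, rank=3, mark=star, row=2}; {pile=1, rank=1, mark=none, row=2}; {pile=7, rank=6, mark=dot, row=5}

Accepted, Accepted, Rejected

The distinguishing property — pile ≤ 3 — holds for all the 'Accepted' cases and none of the 'Rejected' cases.
{pile=2, rank=3, mark=star, row=2}: Accepted (pile = 2). {pile=1, rank=1, mark=none, row=2}: Accepted (pile = 1). {pile=7, rank=6, mark=dot, row=5}: Rejected (pile = 7).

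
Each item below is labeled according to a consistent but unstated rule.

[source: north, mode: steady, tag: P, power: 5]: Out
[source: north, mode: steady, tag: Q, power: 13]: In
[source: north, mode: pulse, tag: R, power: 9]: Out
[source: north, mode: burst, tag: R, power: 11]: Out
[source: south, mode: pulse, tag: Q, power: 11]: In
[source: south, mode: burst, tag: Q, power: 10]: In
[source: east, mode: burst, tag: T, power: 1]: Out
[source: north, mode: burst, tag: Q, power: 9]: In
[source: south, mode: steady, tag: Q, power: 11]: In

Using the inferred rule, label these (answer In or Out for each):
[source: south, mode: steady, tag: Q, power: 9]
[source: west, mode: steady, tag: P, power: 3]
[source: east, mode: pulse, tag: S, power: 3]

In, Out, Out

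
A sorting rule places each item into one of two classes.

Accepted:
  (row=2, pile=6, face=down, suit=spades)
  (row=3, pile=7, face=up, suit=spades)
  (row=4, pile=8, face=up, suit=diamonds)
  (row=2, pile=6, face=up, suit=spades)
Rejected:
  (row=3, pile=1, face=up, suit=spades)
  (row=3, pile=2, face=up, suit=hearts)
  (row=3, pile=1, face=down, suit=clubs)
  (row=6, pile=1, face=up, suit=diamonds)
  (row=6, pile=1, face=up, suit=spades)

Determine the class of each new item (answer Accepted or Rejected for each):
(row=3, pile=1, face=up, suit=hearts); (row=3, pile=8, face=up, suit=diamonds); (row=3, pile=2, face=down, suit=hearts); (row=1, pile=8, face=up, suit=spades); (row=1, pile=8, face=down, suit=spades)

Rejected, Accepted, Rejected, Accepted, Accepted

One predicate separates the groups cleanly: pile ≥ 6.
(row=3, pile=1, face=up, suit=hearts) → pile = 1 → Rejected.
(row=3, pile=8, face=up, suit=diamonds) → pile = 8 → Accepted.
(row=3, pile=2, face=down, suit=hearts) → pile = 2 → Rejected.
(row=1, pile=8, face=up, suit=spades) → pile = 8 → Accepted.
(row=1, pile=8, face=down, suit=spades) → pile = 8 → Accepted.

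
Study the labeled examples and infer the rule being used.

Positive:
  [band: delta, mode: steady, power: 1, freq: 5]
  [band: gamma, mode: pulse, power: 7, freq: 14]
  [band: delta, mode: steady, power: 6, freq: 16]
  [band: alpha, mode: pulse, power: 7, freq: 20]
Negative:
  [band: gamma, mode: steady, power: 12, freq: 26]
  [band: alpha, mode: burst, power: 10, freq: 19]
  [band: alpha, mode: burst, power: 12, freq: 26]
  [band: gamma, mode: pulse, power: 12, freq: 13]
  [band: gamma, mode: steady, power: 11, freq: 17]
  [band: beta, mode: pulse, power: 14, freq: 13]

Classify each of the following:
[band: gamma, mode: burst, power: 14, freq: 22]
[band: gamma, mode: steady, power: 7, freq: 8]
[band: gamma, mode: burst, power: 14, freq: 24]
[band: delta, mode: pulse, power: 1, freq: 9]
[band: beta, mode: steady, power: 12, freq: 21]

Negative, Positive, Negative, Positive, Negative

The rule appears to be: power ≤ 7.
Negative: [band: gamma, mode: burst, power: 14, freq: 22], since power = 14.
Positive: [band: gamma, mode: steady, power: 7, freq: 8], since power = 7.
Negative: [band: gamma, mode: burst, power: 14, freq: 24], since power = 14.
Positive: [band: delta, mode: pulse, power: 1, freq: 9], since power = 1.
Negative: [band: beta, mode: steady, power: 12, freq: 21], since power = 12.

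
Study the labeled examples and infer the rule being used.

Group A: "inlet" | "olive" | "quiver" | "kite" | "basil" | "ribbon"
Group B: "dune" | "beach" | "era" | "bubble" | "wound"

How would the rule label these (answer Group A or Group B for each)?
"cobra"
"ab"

Group B, Group B

The classifier is using: contains 'i'.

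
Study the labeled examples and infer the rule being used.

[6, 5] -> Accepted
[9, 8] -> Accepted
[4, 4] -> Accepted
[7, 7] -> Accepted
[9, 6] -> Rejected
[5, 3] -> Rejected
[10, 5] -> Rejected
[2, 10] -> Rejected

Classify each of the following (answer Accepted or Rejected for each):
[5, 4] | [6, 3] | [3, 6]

A rule that fits every label: |first − second| ≤ 1 — true of each 'Accepted' example, false of each 'Rejected' one.
[5, 4] → |5−4| = 1 → Accepted. [6, 3] → |6−3| = 3 → Rejected. [3, 6] → |3−6| = 3 → Rejected.

Accepted, Rejected, Rejected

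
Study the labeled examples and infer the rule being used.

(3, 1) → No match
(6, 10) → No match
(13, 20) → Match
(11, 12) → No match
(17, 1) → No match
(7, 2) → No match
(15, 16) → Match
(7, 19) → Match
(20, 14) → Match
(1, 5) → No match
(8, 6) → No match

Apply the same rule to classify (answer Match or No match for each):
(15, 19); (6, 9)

Match, No match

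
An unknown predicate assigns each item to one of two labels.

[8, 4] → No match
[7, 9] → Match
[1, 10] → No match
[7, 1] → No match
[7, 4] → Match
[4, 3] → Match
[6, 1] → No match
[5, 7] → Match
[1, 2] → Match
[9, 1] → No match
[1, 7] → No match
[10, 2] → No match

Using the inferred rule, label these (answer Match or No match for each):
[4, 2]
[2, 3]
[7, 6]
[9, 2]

Match, Match, Match, No match

The simplest hypothesis consistent with all the labels is: |first − second| ≤ 3.
[4, 2]: Match (|4−2| = 2).
[2, 3]: Match (|2−3| = 1).
[7, 6]: Match (|7−6| = 1).
[9, 2]: No match (|9−2| = 7).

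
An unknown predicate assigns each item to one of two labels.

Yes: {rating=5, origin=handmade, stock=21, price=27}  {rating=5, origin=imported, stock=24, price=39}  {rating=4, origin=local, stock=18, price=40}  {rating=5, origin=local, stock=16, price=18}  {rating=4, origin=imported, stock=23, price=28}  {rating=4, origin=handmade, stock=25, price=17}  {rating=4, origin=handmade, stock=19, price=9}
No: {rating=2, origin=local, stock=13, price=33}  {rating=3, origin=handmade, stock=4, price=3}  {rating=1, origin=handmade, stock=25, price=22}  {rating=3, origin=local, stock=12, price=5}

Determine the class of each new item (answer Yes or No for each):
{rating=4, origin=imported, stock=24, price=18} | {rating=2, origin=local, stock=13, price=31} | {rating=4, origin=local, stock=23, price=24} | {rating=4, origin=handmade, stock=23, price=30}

Yes, No, Yes, Yes

The simplest hypothesis consistent with all the labels is: rating ≥ 4.
{rating=4, origin=imported, stock=24, price=18} → rating = 4 → Yes.
{rating=2, origin=local, stock=13, price=31} → rating = 2 → No.
{rating=4, origin=local, stock=23, price=24} → rating = 4 → Yes.
{rating=4, origin=handmade, stock=23, price=30} → rating = 4 → Yes.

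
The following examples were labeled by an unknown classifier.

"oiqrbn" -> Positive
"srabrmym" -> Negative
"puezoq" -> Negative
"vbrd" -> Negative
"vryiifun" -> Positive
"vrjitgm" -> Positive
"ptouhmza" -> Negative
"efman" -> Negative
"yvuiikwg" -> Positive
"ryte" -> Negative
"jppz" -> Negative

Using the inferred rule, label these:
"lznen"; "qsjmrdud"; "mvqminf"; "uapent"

Negative, Negative, Positive, Negative

The simplest hypothesis consistent with all the labels is: contains 'i'.
"lznen" — no 'i', hence Negative. "qsjmrdud" — no 'i', hence Negative. "mvqminf" — has 'i', hence Positive. "uapent" — no 'i', hence Negative.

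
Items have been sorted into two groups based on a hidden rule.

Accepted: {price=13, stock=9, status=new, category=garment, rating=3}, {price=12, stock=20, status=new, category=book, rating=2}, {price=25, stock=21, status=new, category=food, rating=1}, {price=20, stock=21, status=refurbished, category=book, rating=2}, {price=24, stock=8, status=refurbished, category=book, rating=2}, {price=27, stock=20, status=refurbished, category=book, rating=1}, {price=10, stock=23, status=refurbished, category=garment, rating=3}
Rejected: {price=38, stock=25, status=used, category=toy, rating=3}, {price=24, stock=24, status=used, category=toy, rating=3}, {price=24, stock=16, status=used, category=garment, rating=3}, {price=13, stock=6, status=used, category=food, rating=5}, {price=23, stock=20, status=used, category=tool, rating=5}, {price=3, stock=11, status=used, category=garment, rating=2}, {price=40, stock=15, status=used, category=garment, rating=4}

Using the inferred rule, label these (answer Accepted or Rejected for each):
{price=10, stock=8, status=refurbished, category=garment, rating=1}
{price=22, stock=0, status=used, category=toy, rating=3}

Accepted, Rejected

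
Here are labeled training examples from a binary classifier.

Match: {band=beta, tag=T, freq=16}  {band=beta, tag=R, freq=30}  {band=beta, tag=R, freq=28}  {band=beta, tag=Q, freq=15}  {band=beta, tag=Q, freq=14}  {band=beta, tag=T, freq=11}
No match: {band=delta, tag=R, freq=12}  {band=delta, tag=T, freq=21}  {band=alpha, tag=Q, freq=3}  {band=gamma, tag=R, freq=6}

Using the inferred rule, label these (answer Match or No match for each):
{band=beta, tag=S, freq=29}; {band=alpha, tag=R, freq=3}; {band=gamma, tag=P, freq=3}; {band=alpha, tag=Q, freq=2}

Match, No match, No match, No match

The simplest hypothesis consistent with all the labels is: band is beta.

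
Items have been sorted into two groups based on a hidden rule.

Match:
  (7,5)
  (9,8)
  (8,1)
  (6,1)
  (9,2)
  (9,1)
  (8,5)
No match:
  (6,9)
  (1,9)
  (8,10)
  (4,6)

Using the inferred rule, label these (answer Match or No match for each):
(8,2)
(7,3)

Match, Match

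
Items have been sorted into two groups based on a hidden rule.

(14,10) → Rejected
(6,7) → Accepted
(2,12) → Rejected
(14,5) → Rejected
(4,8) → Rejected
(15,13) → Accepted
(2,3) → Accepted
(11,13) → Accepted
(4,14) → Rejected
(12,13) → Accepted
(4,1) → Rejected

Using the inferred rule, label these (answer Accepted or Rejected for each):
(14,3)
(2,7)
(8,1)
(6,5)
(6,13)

Rejected, Rejected, Rejected, Accepted, Rejected

The common property of the 'Accepted' items is: |first − second| ≤ 2. No 'Rejected' item has it.
(14,3) → |14−3| = 11 → Rejected. (2,7) → |2−7| = 5 → Rejected. (8,1) → |8−1| = 7 → Rejected. (6,5) → |6−5| = 1 → Accepted. (6,13) → |6−13| = 7 → Rejected.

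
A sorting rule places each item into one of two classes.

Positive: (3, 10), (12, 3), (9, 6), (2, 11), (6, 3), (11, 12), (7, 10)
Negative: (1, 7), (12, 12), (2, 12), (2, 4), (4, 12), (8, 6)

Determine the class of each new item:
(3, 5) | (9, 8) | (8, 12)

Negative, Positive, Negative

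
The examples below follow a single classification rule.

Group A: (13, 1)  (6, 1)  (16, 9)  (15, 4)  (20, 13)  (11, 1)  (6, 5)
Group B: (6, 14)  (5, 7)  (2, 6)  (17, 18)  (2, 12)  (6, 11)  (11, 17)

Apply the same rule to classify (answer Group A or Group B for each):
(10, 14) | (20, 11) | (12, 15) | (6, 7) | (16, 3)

Every 'Group A' example satisfies: first > second. None of the 'Group B' examples do.

Group B, Group A, Group B, Group B, Group A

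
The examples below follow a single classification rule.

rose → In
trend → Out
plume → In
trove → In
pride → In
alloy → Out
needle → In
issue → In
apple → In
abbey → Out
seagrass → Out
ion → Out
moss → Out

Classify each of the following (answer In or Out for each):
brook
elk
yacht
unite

Out, Out, Out, In

Rule: ends with 'e'. This holds for each 'In' example and fails for each 'Out' one.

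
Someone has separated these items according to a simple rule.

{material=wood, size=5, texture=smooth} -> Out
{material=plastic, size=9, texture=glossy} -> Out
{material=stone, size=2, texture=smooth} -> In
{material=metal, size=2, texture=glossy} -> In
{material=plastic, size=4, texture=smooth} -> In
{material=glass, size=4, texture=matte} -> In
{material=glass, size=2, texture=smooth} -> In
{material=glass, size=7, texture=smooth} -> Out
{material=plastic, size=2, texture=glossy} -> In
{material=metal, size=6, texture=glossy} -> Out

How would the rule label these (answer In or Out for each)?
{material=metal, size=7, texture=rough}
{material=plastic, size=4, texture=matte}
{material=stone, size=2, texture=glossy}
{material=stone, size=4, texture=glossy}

Every 'In' example satisfies: size ≤ 4. None of the 'Out' examples do.
{material=metal, size=7, texture=rough}: Out (size = 7).
{material=plastic, size=4, texture=matte}: In (size = 4).
{material=stone, size=2, texture=glossy}: In (size = 2).
{material=stone, size=4, texture=glossy}: In (size = 4).

Out, In, In, In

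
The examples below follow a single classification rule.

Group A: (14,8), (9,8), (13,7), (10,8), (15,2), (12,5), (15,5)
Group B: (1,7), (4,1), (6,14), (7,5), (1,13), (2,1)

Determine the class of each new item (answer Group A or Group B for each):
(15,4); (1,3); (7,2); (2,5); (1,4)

Group A, Group B, Group B, Group B, Group B

The classifier is using: first ≥ 8.
(15,4): first 15, meets the rule → Group A.
(1,3): first 1, doesn't match → Group B.
(7,2): first 7, doesn't match → Group B.
(2,5): first 2, doesn't match → Group B.
(1,4): first 1, doesn't match → Group B.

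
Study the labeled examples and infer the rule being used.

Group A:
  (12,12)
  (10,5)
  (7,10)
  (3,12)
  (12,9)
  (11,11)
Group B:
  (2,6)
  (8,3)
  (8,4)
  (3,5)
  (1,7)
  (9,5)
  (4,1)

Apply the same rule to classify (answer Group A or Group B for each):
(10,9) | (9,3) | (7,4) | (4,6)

One predicate separates the groups cleanly: sum ≥ 15.
Group A: (10,9), since 10+9 = 19.
Group B: (9,3), since 9+3 = 12.
Group B: (7,4), since 7+4 = 11.
Group B: (4,6), since 4+6 = 10.

Group A, Group B, Group B, Group B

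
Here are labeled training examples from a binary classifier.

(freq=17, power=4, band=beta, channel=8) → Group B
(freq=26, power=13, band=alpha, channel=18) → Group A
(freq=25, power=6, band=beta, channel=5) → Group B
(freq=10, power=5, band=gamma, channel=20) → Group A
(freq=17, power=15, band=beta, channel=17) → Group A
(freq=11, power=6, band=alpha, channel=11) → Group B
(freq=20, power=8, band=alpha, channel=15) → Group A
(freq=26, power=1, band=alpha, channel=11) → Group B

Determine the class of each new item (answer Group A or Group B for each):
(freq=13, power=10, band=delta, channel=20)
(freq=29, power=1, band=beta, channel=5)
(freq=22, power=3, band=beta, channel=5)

Every 'Group A' example satisfies: channel ≥ 15. None of the 'Group B' examples do.
Group A: (freq=13, power=10, band=delta, channel=20), since channel = 20.
Group B: (freq=29, power=1, band=beta, channel=5), since channel = 5.
Group B: (freq=22, power=3, band=beta, channel=5), since channel = 5.

Group A, Group B, Group B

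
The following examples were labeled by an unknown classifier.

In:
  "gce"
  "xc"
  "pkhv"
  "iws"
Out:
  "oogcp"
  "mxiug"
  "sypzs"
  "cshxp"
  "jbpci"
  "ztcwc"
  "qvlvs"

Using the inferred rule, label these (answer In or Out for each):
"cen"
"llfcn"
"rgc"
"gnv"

In, Out, In, In

The classifier is using: length ≤ 4.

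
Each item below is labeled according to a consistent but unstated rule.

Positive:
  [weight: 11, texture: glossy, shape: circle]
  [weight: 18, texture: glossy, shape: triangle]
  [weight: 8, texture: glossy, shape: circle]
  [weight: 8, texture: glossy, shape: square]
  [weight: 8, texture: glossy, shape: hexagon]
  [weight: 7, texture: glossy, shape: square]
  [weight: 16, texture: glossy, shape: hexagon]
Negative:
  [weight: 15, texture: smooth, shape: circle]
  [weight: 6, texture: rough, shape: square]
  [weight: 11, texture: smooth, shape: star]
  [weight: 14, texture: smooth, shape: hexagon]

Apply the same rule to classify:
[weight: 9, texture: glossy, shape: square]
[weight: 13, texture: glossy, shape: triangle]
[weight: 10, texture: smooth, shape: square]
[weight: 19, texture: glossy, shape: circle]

Positive, Positive, Negative, Positive

Every 'Positive' example satisfies: texture is glossy. None of the 'Negative' examples do.
[weight: 9, texture: glossy, shape: square]: Positive (texture is glossy).
[weight: 13, texture: glossy, shape: triangle]: Positive (texture is glossy).
[weight: 10, texture: smooth, shape: square]: Negative (texture is smooth).
[weight: 19, texture: glossy, shape: circle]: Positive (texture is glossy).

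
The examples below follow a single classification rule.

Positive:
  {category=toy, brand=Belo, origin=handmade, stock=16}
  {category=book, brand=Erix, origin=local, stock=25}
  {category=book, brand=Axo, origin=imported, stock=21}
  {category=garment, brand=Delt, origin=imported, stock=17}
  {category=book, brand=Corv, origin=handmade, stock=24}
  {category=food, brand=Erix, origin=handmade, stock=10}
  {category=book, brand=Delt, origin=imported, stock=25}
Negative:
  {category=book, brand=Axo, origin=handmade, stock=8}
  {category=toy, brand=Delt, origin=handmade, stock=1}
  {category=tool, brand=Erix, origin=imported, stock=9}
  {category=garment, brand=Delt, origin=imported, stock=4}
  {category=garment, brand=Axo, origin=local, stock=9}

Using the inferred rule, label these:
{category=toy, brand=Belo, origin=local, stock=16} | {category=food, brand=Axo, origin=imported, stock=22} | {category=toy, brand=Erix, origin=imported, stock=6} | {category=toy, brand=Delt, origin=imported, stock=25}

Positive, Positive, Negative, Positive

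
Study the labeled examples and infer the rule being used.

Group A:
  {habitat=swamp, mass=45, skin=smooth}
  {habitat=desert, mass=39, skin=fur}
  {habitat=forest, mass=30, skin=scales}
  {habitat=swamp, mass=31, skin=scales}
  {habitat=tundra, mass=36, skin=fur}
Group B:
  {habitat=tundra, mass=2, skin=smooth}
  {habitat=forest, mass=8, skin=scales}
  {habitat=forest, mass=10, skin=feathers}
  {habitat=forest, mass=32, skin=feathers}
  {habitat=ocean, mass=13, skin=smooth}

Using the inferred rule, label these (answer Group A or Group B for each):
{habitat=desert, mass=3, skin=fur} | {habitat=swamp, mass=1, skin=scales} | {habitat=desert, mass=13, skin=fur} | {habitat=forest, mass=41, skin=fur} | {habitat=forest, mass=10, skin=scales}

Rule: mass ≥ 30 AND mass ≠ 32. This holds for each 'Group A' example and fails for each 'Group B' one.
{habitat=desert, mass=3, skin=fur} — mass = 3, hence Group B.
{habitat=swamp, mass=1, skin=scales} — mass = 1, hence Group B.
{habitat=desert, mass=13, skin=fur} — mass = 13, hence Group B.
{habitat=forest, mass=41, skin=fur} — mass = 41, hence Group A.
{habitat=forest, mass=10, skin=scales} — mass = 10, hence Group B.

Group B, Group B, Group B, Group A, Group B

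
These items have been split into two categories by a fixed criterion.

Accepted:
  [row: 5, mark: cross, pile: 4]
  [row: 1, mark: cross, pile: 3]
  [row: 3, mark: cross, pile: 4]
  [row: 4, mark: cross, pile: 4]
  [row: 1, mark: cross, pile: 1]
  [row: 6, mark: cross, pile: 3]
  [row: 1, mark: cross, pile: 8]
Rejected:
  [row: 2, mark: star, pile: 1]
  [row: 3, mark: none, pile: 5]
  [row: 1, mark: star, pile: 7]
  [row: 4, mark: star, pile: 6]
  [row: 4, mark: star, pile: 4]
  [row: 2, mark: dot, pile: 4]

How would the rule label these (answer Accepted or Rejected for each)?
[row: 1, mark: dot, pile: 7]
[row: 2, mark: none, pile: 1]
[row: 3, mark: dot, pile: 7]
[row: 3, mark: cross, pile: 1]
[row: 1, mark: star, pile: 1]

The simplest hypothesis consistent with all the labels is: mark is cross.
[row: 1, mark: dot, pile: 7]: Rejected (mark is dot). [row: 2, mark: none, pile: 1]: Rejected (mark is none). [row: 3, mark: dot, pile: 7]: Rejected (mark is dot). [row: 3, mark: cross, pile: 1]: Accepted (mark is cross). [row: 1, mark: star, pile: 1]: Rejected (mark is star).

Rejected, Rejected, Rejected, Accepted, Rejected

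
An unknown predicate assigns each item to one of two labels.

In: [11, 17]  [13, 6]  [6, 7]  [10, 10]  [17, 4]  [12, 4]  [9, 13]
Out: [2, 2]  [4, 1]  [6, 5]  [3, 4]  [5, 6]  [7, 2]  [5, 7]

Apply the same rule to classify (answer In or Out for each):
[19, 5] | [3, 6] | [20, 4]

One predicate separates the groups cleanly: sum ≥ 13.
[19, 5] — 19+5 = 24, hence In. [3, 6] — 3+6 = 9, hence Out. [20, 4] — 20+4 = 24, hence In.

In, Out, In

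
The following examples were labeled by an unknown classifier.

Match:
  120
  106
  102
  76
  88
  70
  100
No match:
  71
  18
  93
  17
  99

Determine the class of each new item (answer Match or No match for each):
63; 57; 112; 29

The pattern is that an item is 'Match' exactly when: even AND at least 70.
No match: 63, since 63 is odd, 63 < 70. No match: 57, since 57 is odd, 57 < 70. Match: 112, since 112 is even, 112 ≥ 70. No match: 29, since 29 is odd, 29 < 70.

No match, No match, Match, No match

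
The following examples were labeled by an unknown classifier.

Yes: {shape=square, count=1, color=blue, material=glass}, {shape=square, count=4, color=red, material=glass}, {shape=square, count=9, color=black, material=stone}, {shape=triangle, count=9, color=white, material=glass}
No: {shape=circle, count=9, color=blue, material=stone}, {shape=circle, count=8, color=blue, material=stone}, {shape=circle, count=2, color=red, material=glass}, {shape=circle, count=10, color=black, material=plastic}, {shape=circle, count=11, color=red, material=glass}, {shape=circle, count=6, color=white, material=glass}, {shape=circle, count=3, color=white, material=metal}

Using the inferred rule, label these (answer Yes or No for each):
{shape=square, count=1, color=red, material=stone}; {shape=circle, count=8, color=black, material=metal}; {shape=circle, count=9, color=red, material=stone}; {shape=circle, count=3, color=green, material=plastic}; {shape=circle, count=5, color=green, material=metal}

Every 'Yes' example satisfies: shape is not circle. None of the 'No' examples do.

Yes, No, No, No, No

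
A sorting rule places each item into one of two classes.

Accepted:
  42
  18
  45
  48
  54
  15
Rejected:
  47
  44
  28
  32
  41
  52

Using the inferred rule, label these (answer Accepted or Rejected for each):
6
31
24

Accepted, Rejected, Accepted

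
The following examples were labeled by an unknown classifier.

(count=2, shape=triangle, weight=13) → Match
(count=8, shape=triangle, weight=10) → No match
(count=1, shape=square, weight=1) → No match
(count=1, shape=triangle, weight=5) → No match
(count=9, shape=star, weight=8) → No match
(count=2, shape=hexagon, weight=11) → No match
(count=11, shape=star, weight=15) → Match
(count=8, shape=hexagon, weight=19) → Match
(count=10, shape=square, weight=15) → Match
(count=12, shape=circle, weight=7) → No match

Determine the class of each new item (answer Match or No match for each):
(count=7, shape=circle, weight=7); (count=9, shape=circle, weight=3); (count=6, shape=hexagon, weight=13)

No match, No match, Match

The classifier is using: weight ≥ 13.
(count=7, shape=circle, weight=7) → weight = 7 → No match. (count=9, shape=circle, weight=3) → weight = 3 → No match. (count=6, shape=hexagon, weight=13) → weight = 13 → Match.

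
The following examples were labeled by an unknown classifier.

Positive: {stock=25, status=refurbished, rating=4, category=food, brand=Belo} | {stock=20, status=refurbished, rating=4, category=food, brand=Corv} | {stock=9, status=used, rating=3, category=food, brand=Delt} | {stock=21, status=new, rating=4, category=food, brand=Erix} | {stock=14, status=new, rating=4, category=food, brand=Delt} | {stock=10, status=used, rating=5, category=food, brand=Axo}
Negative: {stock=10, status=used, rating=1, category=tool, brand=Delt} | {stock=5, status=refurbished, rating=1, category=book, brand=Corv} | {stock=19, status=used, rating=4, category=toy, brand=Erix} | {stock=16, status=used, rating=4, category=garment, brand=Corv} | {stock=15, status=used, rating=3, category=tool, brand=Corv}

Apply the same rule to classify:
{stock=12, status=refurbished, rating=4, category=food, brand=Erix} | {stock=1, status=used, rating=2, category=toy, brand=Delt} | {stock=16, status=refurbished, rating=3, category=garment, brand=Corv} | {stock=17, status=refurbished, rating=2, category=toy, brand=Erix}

Rule: category is food. This holds for each 'Positive' example and fails for each 'Negative' one.
{stock=12, status=refurbished, rating=4, category=food, brand=Erix}: Positive (category is food).
{stock=1, status=used, rating=2, category=toy, brand=Delt}: Negative (category is toy).
{stock=16, status=refurbished, rating=3, category=garment, brand=Corv}: Negative (category is garment).
{stock=17, status=refurbished, rating=2, category=toy, brand=Erix}: Negative (category is toy).

Positive, Negative, Negative, Negative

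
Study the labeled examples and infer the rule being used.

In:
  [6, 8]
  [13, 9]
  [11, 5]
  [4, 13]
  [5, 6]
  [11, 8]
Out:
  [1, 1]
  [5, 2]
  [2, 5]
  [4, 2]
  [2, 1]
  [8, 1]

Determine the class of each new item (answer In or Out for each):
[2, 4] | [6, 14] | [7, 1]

The simplest hypothesis consistent with all the labels is: sum ≥ 11.
[2, 4]: 2+4 = 6, doesn't qualify → Out. [6, 14]: 6+14 = 20, qualifies → In. [7, 1]: 7+1 = 8, doesn't qualify → Out.

Out, In, Out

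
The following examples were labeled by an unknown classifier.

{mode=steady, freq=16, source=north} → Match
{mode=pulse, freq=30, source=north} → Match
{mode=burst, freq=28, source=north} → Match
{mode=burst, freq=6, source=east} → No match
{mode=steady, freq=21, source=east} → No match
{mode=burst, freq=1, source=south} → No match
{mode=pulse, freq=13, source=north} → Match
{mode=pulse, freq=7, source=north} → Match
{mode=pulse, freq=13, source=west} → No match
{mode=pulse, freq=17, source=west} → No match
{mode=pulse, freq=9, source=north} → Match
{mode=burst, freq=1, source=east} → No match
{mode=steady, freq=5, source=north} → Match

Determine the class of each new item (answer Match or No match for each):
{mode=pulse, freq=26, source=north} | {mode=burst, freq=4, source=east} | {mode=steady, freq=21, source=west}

Match, No match, No match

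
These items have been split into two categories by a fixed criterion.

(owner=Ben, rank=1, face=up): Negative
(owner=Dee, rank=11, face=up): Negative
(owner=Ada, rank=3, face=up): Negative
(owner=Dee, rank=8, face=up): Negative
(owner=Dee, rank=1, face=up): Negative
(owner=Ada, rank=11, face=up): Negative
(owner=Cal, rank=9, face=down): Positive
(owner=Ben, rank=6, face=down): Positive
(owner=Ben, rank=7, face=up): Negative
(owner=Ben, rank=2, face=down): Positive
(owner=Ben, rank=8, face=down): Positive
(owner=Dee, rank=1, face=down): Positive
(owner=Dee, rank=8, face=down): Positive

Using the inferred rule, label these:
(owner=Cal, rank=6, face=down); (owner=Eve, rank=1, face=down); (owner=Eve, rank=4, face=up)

Positive, Positive, Negative

The simplest hypothesis consistent with all the labels is: face is down.
(owner=Cal, rank=6, face=down): Positive (face is down). (owner=Eve, rank=1, face=down): Positive (face is down). (owner=Eve, rank=4, face=up): Negative (face is up).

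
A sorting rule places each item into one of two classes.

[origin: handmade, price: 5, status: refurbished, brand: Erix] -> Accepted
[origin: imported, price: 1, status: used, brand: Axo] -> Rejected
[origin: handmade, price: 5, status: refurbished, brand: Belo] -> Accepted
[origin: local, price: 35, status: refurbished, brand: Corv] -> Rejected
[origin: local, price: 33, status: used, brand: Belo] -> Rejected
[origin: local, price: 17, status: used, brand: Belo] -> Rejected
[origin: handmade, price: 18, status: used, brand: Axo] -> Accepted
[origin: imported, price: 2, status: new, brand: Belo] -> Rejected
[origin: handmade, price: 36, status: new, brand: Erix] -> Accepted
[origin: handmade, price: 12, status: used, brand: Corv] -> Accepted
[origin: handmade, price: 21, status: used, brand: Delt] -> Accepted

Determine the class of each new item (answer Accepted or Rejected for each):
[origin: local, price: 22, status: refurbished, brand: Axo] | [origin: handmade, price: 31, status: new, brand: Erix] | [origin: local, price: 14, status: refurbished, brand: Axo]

Rejected, Accepted, Rejected

Looking at the examples, the only property every 'Accepted' case has and every 'Rejected' case lacks is: origin is handmade.
[origin: local, price: 22, status: refurbished, brand: Axo] — origin is local, hence Rejected.
[origin: handmade, price: 31, status: new, brand: Erix] — origin is handmade, hence Accepted.
[origin: local, price: 14, status: refurbished, brand: Axo] — origin is local, hence Rejected.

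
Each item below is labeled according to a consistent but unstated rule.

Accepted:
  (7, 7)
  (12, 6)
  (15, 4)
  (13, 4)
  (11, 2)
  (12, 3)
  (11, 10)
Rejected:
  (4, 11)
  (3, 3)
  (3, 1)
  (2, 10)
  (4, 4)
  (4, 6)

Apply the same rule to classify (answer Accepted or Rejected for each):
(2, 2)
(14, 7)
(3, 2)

Every 'Accepted' example satisfies: first ≥ 6. None of the 'Rejected' examples do.
(2, 2): Rejected (first 2). (14, 7): Accepted (first 14). (3, 2): Rejected (first 3).

Rejected, Accepted, Rejected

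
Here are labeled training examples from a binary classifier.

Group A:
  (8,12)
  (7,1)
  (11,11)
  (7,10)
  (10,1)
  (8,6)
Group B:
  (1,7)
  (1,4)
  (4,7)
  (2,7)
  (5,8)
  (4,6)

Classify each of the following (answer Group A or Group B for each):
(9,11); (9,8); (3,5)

The common property of the 'Group A' items is: first ≥ 6. No 'Group B' item has it.
(9,11) — first 9, hence Group A. (9,8) — first 9, hence Group A. (3,5) — first 3, hence Group B.

Group A, Group A, Group B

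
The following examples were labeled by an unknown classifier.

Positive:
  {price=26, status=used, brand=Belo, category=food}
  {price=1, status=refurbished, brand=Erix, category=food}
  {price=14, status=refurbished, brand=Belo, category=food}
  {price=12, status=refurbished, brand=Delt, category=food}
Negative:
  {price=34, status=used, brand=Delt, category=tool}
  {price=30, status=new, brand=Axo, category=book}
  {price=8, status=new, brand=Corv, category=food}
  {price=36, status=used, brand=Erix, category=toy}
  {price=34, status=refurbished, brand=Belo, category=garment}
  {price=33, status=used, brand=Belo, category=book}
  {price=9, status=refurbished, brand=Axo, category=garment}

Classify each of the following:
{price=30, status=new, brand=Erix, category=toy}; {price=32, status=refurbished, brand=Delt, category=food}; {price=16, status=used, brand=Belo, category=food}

Negative, Positive, Positive

The simplest hypothesis consistent with all the labels is: category is food AND price ≠ 8.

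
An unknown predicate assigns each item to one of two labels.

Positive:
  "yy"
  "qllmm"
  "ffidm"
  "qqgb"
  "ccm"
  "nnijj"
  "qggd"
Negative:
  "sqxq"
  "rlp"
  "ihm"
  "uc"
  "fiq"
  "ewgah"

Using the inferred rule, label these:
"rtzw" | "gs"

Comparing the two groups points to one rule — has a double letter.
"rtzw": Negative (no doubled letter).
"gs": Negative (no doubled letter).

Negative, Negative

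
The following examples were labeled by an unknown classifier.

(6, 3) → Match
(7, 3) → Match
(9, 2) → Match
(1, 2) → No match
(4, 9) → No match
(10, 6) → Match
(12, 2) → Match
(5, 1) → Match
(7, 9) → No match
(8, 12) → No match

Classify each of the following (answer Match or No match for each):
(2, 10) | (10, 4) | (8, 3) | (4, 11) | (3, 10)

A rule that fits every label: first > second — true of each 'Match' example, false of each 'No match' one.
No match: (2, 10), since 2 < 10.
Match: (10, 4), since 10 > 4.
Match: (8, 3), since 8 > 3.
No match: (4, 11), since 4 < 11.
No match: (3, 10), since 3 < 10.

No match, Match, Match, No match, No match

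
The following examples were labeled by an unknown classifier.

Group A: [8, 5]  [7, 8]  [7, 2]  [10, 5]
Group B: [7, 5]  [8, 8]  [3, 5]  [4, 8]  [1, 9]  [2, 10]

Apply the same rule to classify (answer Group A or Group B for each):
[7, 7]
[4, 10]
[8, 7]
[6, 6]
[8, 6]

Group B, Group B, Group A, Group B, Group B

The rule appears to be: sum is odd.
[7, 7]: 7+7 = 14, does not pass → Group B. [4, 10]: 4+10 = 14, does not pass → Group B. [8, 7]: 8+7 = 15, has this property → Group A. [6, 6]: 6+6 = 12, does not pass → Group B. [8, 6]: 8+6 = 14, does not pass → Group B.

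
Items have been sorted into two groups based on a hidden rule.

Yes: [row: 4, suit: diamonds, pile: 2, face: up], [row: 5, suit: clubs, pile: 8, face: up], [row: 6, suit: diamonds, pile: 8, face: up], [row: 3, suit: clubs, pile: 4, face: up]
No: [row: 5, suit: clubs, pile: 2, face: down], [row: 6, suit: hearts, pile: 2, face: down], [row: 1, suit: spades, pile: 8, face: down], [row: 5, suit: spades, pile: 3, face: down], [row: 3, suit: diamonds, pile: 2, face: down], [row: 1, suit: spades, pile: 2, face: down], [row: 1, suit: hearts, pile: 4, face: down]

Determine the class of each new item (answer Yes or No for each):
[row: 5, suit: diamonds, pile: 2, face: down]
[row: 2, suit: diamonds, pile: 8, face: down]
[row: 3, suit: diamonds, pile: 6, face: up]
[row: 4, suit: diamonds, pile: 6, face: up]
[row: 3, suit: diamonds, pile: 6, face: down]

No, No, Yes, Yes, No

Checking candidate rules against both groups, what survives is: face is up.
[row: 5, suit: diamonds, pile: 2, face: down]: face is down — doesn't qualify, so No.
[row: 2, suit: diamonds, pile: 8, face: down]: face is down — doesn't qualify, so No.
[row: 3, suit: diamonds, pile: 6, face: up]: face is up — has this property, so Yes.
[row: 4, suit: diamonds, pile: 6, face: up]: face is up — has this property, so Yes.
[row: 3, suit: diamonds, pile: 6, face: down]: face is down — doesn't qualify, so No.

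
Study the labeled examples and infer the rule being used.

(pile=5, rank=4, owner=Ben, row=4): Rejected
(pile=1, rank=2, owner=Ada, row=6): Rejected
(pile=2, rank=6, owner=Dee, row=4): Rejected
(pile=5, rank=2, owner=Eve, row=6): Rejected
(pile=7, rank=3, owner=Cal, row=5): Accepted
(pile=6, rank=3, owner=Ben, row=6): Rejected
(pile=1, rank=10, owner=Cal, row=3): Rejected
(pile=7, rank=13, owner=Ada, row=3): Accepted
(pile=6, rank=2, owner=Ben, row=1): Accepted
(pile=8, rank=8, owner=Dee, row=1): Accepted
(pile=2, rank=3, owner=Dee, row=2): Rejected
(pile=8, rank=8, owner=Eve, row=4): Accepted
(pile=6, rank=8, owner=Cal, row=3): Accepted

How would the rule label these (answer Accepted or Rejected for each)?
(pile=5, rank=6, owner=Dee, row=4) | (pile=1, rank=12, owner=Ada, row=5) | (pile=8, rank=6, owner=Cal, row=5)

The simplest hypothesis consistent with all the labels is: pile ≥ 6 AND row ≤ 5.
Rejected: (pile=5, rank=6, owner=Dee, row=4), since pile = 5, row = 4.
Rejected: (pile=1, rank=12, owner=Ada, row=5), since pile = 1, row = 5.
Accepted: (pile=8, rank=6, owner=Cal, row=5), since pile = 8, row = 5.

Rejected, Rejected, Accepted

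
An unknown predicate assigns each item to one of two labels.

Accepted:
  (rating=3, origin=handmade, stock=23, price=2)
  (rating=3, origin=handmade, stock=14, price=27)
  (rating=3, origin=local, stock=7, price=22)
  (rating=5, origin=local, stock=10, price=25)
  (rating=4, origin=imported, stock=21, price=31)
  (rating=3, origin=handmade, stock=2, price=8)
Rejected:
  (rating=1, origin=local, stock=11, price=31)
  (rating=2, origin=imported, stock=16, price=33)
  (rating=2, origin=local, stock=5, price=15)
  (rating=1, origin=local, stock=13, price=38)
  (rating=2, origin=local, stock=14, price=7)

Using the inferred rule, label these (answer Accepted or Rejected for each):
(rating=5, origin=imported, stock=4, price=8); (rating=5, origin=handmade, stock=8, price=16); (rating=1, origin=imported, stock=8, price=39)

Every 'Accepted' example satisfies: rating ≥ 3. None of the 'Rejected' examples do.
(rating=5, origin=imported, stock=4, price=8): rating = 5 — matches, so Accepted.
(rating=5, origin=handmade, stock=8, price=16): rating = 5 — matches, so Accepted.
(rating=1, origin=imported, stock=8, price=39): rating = 1 — lacks this property, so Rejected.

Accepted, Accepted, Rejected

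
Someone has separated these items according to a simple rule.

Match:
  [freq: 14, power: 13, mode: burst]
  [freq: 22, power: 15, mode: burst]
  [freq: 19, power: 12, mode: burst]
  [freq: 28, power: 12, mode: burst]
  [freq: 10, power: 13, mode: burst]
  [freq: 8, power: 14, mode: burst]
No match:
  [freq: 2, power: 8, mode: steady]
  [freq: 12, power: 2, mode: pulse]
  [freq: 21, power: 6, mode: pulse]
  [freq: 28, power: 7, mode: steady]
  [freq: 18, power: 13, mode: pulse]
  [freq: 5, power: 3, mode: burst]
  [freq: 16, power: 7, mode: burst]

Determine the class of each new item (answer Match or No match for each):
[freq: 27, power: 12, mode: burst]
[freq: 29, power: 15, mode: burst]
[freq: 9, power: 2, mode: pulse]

The classifier is using: mode is burst AND power ≥ 8.
[freq: 27, power: 12, mode: burst] — mode is burst, power = 12, hence Match. [freq: 29, power: 15, mode: burst] — mode is burst, power = 15, hence Match. [freq: 9, power: 2, mode: pulse] — mode is pulse, power = 2, hence No match.

Match, Match, No match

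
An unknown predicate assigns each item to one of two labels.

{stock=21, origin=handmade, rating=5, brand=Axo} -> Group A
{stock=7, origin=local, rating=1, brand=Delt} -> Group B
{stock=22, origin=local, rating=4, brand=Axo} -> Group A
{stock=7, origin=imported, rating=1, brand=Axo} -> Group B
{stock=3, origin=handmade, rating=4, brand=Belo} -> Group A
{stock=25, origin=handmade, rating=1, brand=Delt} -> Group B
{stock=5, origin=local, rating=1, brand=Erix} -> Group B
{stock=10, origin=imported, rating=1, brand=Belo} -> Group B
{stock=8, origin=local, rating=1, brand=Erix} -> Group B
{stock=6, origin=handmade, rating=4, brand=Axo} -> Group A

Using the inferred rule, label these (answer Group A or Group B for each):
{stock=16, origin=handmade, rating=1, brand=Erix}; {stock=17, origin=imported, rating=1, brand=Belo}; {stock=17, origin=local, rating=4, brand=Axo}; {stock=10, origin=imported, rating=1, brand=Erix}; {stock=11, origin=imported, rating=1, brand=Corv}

Group B, Group B, Group A, Group B, Group B

All 'Group A' examples share one property — rating ≥ 4 — and every 'Group B' example lacks it.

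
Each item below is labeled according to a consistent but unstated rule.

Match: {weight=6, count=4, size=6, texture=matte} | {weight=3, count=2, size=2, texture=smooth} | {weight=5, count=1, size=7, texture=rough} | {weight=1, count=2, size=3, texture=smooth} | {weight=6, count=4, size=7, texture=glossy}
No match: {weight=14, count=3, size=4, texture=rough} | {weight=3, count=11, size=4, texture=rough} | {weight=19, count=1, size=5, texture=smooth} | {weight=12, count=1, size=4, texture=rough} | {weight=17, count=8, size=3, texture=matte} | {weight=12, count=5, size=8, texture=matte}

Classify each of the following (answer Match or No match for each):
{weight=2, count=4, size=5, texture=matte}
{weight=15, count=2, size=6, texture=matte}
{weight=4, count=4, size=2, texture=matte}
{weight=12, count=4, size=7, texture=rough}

The classifier is using: weight ≤ 6 AND count ≤ 4.

Match, No match, Match, No match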